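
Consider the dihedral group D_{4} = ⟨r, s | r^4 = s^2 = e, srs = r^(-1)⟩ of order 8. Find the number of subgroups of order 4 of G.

3

|G| = 8 and 4 | 8, so subgroups of order 4 are possible by Lagrange.
The subgroups of order 4 are: {e, r, r^2, r^3}; {e, r^2, s, r^2s}; {e, r^2, rs, r^3s}.
So G has 3 subgroups of order 4.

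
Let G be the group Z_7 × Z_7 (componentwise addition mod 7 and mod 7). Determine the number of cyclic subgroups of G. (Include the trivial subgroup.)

9

Group the elements of G by the cyclic subgroup they generate; each cyclic subgroup of order d accounts for φ(d) elements.
Cyclic subgroups by order — order 1: 1; order 7: 8.
Total: 9.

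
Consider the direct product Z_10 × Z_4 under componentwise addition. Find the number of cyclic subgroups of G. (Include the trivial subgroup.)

12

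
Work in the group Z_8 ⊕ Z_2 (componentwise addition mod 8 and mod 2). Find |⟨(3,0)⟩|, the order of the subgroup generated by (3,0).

The order of (3,0) in Z_8 × Z_2 is lcm(ord(3) in Z_8, ord(0) in Z_2).
ord(3) = 8 and ord(0) = 1, so |⟨(3,0)⟩| = lcm(8, 1) = 8.

8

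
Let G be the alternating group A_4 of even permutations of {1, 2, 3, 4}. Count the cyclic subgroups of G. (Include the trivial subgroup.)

8

Group the elements of G by the cyclic subgroup they generate; each cyclic subgroup of order d accounts for φ(d) elements.
Cyclic subgroups by order — order 1: 1; order 2: 3; order 3: 4.
Total: 8.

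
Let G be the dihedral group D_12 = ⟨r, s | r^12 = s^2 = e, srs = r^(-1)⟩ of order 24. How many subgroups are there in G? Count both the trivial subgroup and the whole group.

|G| = 24, so by Lagrange every subgroup order divides 24. Divisors: 1, 2, 3, 4, 6, 8, 12, 24.
Subgroups by order — order 1: 1; order 2: 13; order 3: 1; order 4: 7; order 6: 5; order 8: 3; order 12: 3; order 24: 1.
Total: 1 + 13 + 1 + 7 + 5 + 3 + 3 + 1 = 34.

34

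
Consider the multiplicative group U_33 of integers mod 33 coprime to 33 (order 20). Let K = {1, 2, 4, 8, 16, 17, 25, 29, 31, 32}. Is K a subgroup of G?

|K| = 10 divides |G| = 20, consistent with Lagrange.
K contains the identity, every element's inverse is in K, and K is closed under ·: it is a subgroup.
In fact K = ⟨2⟩.

Yes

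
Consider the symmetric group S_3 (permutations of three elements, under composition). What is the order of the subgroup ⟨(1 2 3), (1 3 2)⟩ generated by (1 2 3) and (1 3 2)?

3

|⟨(1 2 3)⟩| = 3 and |⟨(1 3 2)⟩| = 3, so |H| is a multiple of lcm(3, 3) = 3 and divides |G| = 6.
Closing under the operation: H = {e, (1 2 3), (1 3 2)}, so |H| = 3.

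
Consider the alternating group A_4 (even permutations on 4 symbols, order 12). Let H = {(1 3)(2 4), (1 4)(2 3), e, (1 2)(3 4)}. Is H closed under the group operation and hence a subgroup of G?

|H| = 4 divides |G| = 12, consistent with Lagrange.
H contains the identity, every element's inverse is in H, and H is closed under ∘: it is a subgroup.

Yes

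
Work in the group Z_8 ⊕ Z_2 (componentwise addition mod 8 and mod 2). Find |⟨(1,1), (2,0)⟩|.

|⟨(1,1)⟩| = 8 and |⟨(2,0)⟩| = 4, so |H| is a multiple of lcm(8, 4) = 8 and divides |G| = 16.
Closing under the operation: H = {(0,0), (1,1), (2,0), (3,1), (4,0), (5,1), (6,0), (7,1)}, so |H| = 8.

8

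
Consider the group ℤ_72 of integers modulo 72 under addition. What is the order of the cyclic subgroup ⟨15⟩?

In ℤ_72, the order of an element a is n/gcd(a, n).
gcd(15, 72) = 3, so |⟨15⟩| = 72/3 = 24.

24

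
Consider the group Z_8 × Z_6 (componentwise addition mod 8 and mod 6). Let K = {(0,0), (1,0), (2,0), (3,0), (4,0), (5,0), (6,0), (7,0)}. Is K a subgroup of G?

Yes

|K| = 8 divides |G| = 48, consistent with Lagrange.
K contains the identity, every element's inverse is in K, and K is closed under +: it is a subgroup.
In fact K = ⟨(7,0)⟩.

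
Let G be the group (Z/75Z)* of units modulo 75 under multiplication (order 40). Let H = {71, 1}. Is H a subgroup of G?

No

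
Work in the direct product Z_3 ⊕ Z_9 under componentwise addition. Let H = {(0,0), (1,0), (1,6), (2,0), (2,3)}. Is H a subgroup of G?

|H| = 5 does not divide |G| = 27, so by Lagrange H is not a subgroup.

No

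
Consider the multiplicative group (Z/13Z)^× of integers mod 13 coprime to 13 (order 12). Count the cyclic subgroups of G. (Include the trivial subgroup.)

Each element a generates a cyclic subgroup ⟨a⟩; distinct elements may generate the same one (a cyclic group of order d has φ(d) generators).
Cyclic subgroups by order — order 1: 1; order 2: 1; order 3: 1; order 4: 1; order 6: 1; order 12: 1.
Total: 6.

6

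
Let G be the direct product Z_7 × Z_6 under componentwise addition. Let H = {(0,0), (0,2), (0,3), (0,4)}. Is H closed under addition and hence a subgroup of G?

No

|H| = 4 does not divide |G| = 42, so by Lagrange H is not a subgroup.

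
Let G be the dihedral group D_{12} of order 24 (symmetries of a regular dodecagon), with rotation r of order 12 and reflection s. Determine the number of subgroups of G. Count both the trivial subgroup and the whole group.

34

|G| = 24, so by Lagrange every subgroup order divides 24. Divisors: 1, 2, 3, 4, 6, 8, 12, 24.
Subgroups by order — order 1: 1; order 2: 13; order 3: 1; order 4: 7; order 6: 5; order 8: 3; order 12: 3; order 24: 1.
Total: 1 + 13 + 1 + 7 + 5 + 3 + 3 + 1 = 34.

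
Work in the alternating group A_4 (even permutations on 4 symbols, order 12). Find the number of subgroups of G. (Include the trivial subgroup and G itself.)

|G| = 12, so by Lagrange every subgroup order divides 12. Divisors: 1, 2, 3, 4, 6, 12.
Subgroups by order — order 1: 1; order 2: 3; order 3: 4; order 4: 1; order 6: 0; order 12: 1.
Total: 1 + 3 + 4 + 1 + 0 + 1 = 10.

10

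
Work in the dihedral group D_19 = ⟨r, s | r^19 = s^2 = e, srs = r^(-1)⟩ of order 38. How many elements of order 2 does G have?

19

Enumerating element orders in G gives 19 elements of order 2.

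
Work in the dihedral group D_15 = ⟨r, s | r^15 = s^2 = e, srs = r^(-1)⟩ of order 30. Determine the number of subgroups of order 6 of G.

5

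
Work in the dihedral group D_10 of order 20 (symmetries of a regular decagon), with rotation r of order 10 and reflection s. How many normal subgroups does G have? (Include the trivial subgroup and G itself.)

G has 22 subgroups. Checking conjugation-invariance by order — order 1: 1/1 normal; order 2: 1/11 normal; order 4: 0/5 normal; order 5: 1/1 normal; order 10: 3/3 normal; order 20: 1/1 normal.
Total normal subgroups: 7.

7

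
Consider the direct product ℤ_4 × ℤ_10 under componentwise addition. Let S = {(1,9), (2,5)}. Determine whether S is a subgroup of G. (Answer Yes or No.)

No

The identity (0,0) ∉ S, so S is not a subgroup.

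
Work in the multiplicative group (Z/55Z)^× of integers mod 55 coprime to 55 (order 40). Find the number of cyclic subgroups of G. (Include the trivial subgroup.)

12

Each element a generates a cyclic subgroup ⟨a⟩; distinct elements may generate the same one (a cyclic group of order d has φ(d) generators).
Cyclic subgroups by order — order 1: 1; order 2: 3; order 4: 2; order 5: 1; order 10: 3; order 20: 2.
Total: 12.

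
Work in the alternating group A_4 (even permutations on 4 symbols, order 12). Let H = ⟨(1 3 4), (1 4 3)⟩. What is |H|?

|⟨(1 3 4)⟩| = 3 and |⟨(1 4 3)⟩| = 3, so |H| is a multiple of lcm(3, 3) = 3 and divides |G| = 12.
Closing under the operation: H = {e, (1 3 4), (1 4 3)}, so |H| = 3.

3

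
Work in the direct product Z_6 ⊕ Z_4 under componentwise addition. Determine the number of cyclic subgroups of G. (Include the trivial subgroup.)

Each element a generates a cyclic subgroup ⟨a⟩; distinct elements may generate the same one (a cyclic group of order d has φ(d) generators).
Cyclic subgroups by order — order 1: 1; order 2: 3; order 3: 1; order 4: 2; order 6: 3; order 12: 2.
Total: 12.

12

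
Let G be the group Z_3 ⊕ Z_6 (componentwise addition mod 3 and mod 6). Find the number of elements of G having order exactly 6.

An element (a,b) has order lcm(ord(a), ord(b)); count pairs with lcm equal to 6.
Enumerating gives 8 such elements.

8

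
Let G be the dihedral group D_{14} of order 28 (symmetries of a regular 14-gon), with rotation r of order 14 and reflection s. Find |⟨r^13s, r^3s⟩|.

14

|⟨r^13s⟩| = 2 and |⟨r^3s⟩| = 2, so |H| is a multiple of lcm(2, 2) = 2 and divides |G| = 28.
Closing under the operation: H = {e, r^2, r^4, r^6, r^8, r^10, r^12, rs, r^3s, r^5s, r^7s, r^9s, r^11s, r^13s}, so |H| = 14.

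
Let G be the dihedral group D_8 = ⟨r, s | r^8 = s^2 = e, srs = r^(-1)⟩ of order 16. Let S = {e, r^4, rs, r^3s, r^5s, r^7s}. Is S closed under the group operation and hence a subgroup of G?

|S| = 6 does not divide |G| = 16, so by Lagrange S is not a subgroup.

No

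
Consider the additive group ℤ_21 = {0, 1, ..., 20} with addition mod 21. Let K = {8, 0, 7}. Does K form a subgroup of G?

8 ∈ K but its inverse 13 ∉ K, so K is not a subgroup.

No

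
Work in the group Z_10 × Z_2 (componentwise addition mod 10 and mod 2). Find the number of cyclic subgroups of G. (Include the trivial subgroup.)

8

A cyclic subgroup of order d is generated by each of its φ(d) elements of order d, so the cyclic subgroups of order d number (#elements of order d)/φ(d).
Cyclic subgroups by order — order 1: 1; order 2: 3; order 5: 1; order 10: 3.
Total: 8.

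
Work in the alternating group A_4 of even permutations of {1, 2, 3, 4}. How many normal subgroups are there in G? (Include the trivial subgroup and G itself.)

3

G has 10 subgroups. Checking conjugation-invariance by order — order 1: 1/1 normal; order 2: 0/3 normal; order 3: 0/4 normal; order 4: 1/1 normal; order 12: 1/1 normal.
Total normal subgroups: 3.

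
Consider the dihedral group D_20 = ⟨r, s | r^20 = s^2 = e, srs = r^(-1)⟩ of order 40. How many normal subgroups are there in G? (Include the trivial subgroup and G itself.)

9

G has 48 subgroups. Checking conjugation-invariance by order — order 1: 1/1 normal; order 2: 1/21 normal; order 4: 1/11 normal; order 5: 1/1 normal; order 8: 0/5 normal; order 10: 1/5 normal; order 20: 3/3 normal; order 40: 1/1 normal.
Total normal subgroups: 9.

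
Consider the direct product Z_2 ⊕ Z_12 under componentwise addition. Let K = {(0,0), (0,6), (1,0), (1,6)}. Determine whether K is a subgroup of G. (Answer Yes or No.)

Yes

|K| = 4 divides |G| = 24, consistent with Lagrange.
K contains the identity, every element's inverse is in K, and K is closed under +: it is a subgroup.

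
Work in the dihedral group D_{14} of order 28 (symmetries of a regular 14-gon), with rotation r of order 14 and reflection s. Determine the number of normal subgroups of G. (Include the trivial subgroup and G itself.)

G has 28 subgroups. Checking conjugation-invariance by order — order 1: 1/1 normal; order 2: 1/15 normal; order 4: 0/7 normal; order 7: 1/1 normal; order 14: 3/3 normal; order 28: 1/1 normal.
Total normal subgroups: 7.

7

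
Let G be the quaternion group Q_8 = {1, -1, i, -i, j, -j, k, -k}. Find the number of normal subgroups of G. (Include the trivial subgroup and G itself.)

6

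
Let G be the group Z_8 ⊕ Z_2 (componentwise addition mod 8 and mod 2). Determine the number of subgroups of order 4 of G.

3

|G| = 16 and 4 | 16, so subgroups of order 4 are possible by Lagrange.
The subgroups of order 4 are: {(0,0), (0,1), (4,0), (4,1)}; {(0,0), (2,0), (4,0), (6,0)}; {(0,0), (2,1), (4,0), (6,1)}.
So G has 3 subgroups of order 4.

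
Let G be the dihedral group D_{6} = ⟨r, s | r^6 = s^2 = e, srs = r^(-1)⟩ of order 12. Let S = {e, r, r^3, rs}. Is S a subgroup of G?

r ∈ S but its inverse r^5 ∉ S, so S is not a subgroup.

No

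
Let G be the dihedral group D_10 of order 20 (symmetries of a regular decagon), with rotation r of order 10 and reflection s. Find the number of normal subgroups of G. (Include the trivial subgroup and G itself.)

G has 22 subgroups. Checking conjugation-invariance by order — order 1: 1/1 normal; order 2: 1/11 normal; order 4: 0/5 normal; order 5: 1/1 normal; order 10: 3/3 normal; order 20: 1/1 normal.
Total normal subgroups: 7.

7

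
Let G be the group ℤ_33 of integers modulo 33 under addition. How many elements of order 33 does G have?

In a cyclic group of order 33, the number of elements of order d (for d | 33) is φ(d).
φ(33) = 20.

20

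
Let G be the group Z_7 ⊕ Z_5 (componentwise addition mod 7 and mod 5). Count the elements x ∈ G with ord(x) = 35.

24

An element (a,b) has order lcm(ord(a), ord(b)); count pairs with lcm equal to 35.
Enumerating gives 24 such elements.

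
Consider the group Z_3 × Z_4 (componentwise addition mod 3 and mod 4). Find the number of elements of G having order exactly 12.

An element (a,b) has order lcm(ord(a), ord(b)); count pairs with lcm equal to 12.
Enumerating gives 4 such elements.

4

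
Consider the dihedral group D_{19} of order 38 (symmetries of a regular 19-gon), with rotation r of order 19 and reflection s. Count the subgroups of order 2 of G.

|G| = 38 and 2 | 38, so subgroups of order 2 are possible by Lagrange.
The subgroups of order 2 are: {e, r^10s}; {e, r^11s}; {e, r^12s}; {e, r^13s}; … (19 in all).
So G has 19 subgroups of order 2.

19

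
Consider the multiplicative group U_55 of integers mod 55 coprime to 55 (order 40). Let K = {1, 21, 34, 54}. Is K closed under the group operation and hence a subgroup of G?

|K| = 4 divides |G| = 40, consistent with Lagrange.
K contains the identity, every element's inverse is in K, and K is closed under ·: it is a subgroup.

Yes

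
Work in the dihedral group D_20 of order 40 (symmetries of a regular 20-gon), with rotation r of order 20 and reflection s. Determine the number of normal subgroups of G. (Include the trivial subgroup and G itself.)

9

G has 48 subgroups. Checking conjugation-invariance by order — order 1: 1/1 normal; order 2: 1/21 normal; order 4: 1/11 normal; order 5: 1/1 normal; order 8: 0/5 normal; order 10: 1/5 normal; order 20: 3/3 normal; order 40: 1/1 normal.
Total normal subgroups: 9.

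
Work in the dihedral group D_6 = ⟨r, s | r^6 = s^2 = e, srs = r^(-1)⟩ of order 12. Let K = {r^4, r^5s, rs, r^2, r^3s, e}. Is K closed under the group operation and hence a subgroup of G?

Yes

|K| = 6 divides |G| = 12, consistent with Lagrange.
K contains the identity, every element's inverse is in K, and K is closed under ·: it is a subgroup.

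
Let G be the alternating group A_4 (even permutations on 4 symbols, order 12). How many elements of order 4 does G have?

0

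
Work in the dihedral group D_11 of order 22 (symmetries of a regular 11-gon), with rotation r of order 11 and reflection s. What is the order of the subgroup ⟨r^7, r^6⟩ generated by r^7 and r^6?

|⟨r^7⟩| = 11 and |⟨r^6⟩| = 11, so |H| is a multiple of lcm(11, 11) = 11 and divides |G| = 22.
Closing under the operation: H = {e, r, r^2, r^3, r^4, r^5, r^6, r^7, r^8, r^9, r^10}, so |H| = 11.

11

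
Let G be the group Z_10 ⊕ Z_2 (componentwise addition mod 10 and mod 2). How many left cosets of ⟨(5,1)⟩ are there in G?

10

|⟨(5,1)⟩| = 2 and |G| = 20.
By Lagrange, [G : H] = |G|/|H| = 20/2 = 10.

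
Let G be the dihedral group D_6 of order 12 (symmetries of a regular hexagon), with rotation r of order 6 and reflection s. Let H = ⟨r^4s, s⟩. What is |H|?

|⟨r^4s⟩| = 2 and |⟨s⟩| = 2, so |H| is a multiple of lcm(2, 2) = 2 and divides |G| = 12.
Closing under the operation: H = {e, r^2, r^4, s, r^2s, r^4s}, so |H| = 6.

6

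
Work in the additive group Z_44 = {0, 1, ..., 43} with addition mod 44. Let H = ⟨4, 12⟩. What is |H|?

11

|⟨4⟩| = 11 and |⟨12⟩| = 11, so |H| is a multiple of lcm(11, 11) = 11 and divides |G| = 44.
Closing under the operation: H = {0, 4, 8, 12, 16, 20, 24, 28, 32, 36, 40}, so |H| = 11.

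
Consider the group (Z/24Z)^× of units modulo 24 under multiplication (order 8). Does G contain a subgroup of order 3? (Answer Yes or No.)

3 does not divide |G| = 8, so by Lagrange no subgroup of order 3 exists.

No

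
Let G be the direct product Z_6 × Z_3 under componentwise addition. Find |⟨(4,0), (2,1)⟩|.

|⟨(4,0)⟩| = 3 and |⟨(2,1)⟩| = 3, so |H| is a multiple of lcm(3, 3) = 3 and divides |G| = 18.
Closing under the operation: H = {(0,0), (0,1), (0,2), (2,0), (2,1), (2,2), (4,0), (4,1), (4,2)}, so |H| = 9.

9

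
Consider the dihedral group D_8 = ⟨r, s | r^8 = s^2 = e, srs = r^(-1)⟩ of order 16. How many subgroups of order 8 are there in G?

|G| = 16 and 8 | 16, so subgroups of order 8 are possible by Lagrange.
The subgroups of order 8 are: {e, r, r^2, r^3, r^4, r^5, r^6, r^7}; {e, r^2, r^4, r^6, s, r^2s, r^4s, r^6s}; {e, r^2, r^4, r^6, rs, r^3s, r^5s, r^7s}.
So G has 3 subgroups of order 8.

3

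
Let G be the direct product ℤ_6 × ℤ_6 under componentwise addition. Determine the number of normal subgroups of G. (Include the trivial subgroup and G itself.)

G is abelian, so every subgroup is normal.
G has 30 subgroups in total, hence 30 normal subgroups.

30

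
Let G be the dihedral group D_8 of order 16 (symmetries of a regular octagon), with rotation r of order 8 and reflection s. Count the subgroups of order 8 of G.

3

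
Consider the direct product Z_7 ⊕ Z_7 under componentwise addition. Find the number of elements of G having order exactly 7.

An element (a,b) has order lcm(ord(a), ord(b)); count pairs with lcm equal to 7.
Enumerating gives 48 such elements.

48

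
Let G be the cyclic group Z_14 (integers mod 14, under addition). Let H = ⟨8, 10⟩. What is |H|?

|⟨8⟩| = 7 and |⟨10⟩| = 7, so |H| is a multiple of lcm(7, 7) = 7 and divides |G| = 14.
Closing under the operation: H = {0, 2, 4, 6, 8, 10, 12}, so |H| = 7.

7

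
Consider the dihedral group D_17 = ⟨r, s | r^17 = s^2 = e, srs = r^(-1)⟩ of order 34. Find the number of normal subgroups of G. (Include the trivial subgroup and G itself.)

G has 20 subgroups. Checking conjugation-invariance by order — order 1: 1/1 normal; order 2: 0/17 normal; order 17: 1/1 normal; order 34: 1/1 normal.
Total normal subgroups: 3.

3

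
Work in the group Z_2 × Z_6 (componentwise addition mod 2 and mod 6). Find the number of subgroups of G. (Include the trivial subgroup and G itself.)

|G| = 12, so by Lagrange every subgroup order divides 12. Divisors: 1, 2, 3, 4, 6, 12.
Subgroups by order — order 1: 1; order 2: 3; order 3: 1; order 4: 1; order 6: 3; order 12: 1.
Total: 1 + 3 + 1 + 1 + 3 + 1 = 10.

10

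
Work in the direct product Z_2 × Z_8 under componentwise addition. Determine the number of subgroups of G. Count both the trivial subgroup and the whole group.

11

|G| = 16, so by Lagrange every subgroup order divides 16. Divisors: 1, 2, 4, 8, 16.
Subgroups by order — order 1: 1; order 2: 3; order 4: 3; order 8: 3; order 16: 1.
Total: 1 + 3 + 3 + 3 + 1 = 11.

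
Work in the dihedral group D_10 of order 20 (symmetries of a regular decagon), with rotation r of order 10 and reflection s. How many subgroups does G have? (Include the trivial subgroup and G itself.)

22

|G| = 20, so by Lagrange every subgroup order divides 20. Divisors: 1, 2, 4, 5, 10, 20.
Subgroups by order — order 1: 1; order 2: 11; order 4: 5; order 5: 1; order 10: 3; order 20: 1.
Total: 1 + 11 + 5 + 1 + 3 + 1 = 22.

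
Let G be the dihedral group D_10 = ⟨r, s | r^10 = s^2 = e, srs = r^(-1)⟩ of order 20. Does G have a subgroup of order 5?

Yes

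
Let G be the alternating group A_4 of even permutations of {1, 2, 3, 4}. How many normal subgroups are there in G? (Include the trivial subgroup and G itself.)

3

G has 10 subgroups. Checking conjugation-invariance by order — order 1: 1/1 normal; order 2: 0/3 normal; order 3: 0/4 normal; order 4: 1/1 normal; order 12: 1/1 normal.
Total normal subgroups: 3.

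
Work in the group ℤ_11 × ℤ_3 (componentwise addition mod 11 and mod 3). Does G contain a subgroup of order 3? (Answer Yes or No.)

3 | 33. A subgroup of order 3 is {(0,0), (0,1), (0,2)}.

Yes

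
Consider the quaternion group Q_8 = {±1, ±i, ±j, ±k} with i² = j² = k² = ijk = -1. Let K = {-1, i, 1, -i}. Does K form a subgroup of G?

Yes

|K| = 4 divides |G| = 8, consistent with Lagrange.
K contains the identity, every element's inverse is in K, and K is closed under ·: it is a subgroup.
In fact K = ⟨-i⟩.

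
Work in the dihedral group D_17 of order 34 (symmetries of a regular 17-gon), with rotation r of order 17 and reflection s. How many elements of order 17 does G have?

Enumerating element orders in G gives 16 elements of order 17.

16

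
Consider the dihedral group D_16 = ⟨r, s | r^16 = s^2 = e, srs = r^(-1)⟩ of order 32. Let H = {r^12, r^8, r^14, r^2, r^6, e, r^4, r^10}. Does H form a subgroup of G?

Yes

|H| = 8 divides |G| = 32, consistent with Lagrange.
H contains the identity, every element's inverse is in H, and H is closed under ·: it is a subgroup.
In fact H = ⟨r^2⟩.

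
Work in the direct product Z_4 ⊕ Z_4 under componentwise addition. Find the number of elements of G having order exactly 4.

12

An element (a,b) has order lcm(ord(a), ord(b)); count pairs with lcm equal to 4.
Enumerating gives 12 such elements.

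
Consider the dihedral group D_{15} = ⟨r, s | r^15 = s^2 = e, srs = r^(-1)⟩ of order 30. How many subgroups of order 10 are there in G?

3

|G| = 30 and 10 | 30, so subgroups of order 10 are possible by Lagrange.
The subgroups of order 10 are: {e, r^3, r^6, r^9, r^12, rs, r^4s, r^7s, r^10s, r^13s}; {e, r^3, r^6, r^9, r^12, r^2s, r^5s, r^8s, r^11s, r^14s}; {e, r^3, r^6, r^9, r^12, s, r^3s, r^6s, r^9s, r^12s}.
So G has 3 subgroups of order 10.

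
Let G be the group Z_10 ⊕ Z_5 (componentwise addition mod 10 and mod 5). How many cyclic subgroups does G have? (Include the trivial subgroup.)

14

Group the elements of G by the cyclic subgroup they generate; each cyclic subgroup of order d accounts for φ(d) elements.
Cyclic subgroups by order — order 1: 1; order 2: 1; order 5: 6; order 10: 6.
Total: 14.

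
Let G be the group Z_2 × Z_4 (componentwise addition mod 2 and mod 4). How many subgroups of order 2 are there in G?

3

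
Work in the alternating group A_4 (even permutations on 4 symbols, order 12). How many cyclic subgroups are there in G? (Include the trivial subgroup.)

A cyclic subgroup of order d is generated by each of its φ(d) elements of order d, so the cyclic subgroups of order d number (#elements of order d)/φ(d).
Cyclic subgroups by order — order 1: 1; order 2: 3; order 3: 4.
Total: 8.

8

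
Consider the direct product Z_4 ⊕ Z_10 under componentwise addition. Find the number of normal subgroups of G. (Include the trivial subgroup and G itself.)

G is abelian, so every subgroup is normal.
G has 16 subgroups in total, hence 16 normal subgroups.

16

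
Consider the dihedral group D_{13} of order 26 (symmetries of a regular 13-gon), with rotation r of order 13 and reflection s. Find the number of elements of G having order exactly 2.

13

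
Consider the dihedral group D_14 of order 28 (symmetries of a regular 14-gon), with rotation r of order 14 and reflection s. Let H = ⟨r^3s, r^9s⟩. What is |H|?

14

|⟨r^3s⟩| = 2 and |⟨r^9s⟩| = 2, so |H| is a multiple of lcm(2, 2) = 2 and divides |G| = 28.
Closing under the operation: H = {e, r^2, r^4, r^6, r^8, r^10, r^12, rs, r^3s, r^5s, r^7s, r^9s, r^11s, r^13s}, so |H| = 14.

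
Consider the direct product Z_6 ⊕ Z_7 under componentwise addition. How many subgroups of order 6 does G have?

1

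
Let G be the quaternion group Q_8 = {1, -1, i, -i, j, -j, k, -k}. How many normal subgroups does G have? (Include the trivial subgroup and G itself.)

G has 6 subgroups. Checking conjugation-invariance by order — order 1: 1/1 normal; order 2: 1/1 normal; order 4: 3/3 normal; order 8: 1/1 normal.
Total normal subgroups: 6.

6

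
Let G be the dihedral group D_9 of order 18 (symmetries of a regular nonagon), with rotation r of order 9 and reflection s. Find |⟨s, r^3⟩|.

|⟨s⟩| = 2 and |⟨r^3⟩| = 3, so |H| is a multiple of lcm(2, 3) = 6 and divides |G| = 18.
Closing under the operation: H = {e, r^3, r^6, s, r^3s, r^6s}, so |H| = 6.

6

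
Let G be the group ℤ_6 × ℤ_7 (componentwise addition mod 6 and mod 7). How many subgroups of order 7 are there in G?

1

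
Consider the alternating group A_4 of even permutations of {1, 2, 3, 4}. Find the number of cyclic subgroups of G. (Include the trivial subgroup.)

Each element a generates a cyclic subgroup ⟨a⟩; distinct elements may generate the same one (a cyclic group of order d has φ(d) generators).
Cyclic subgroups by order — order 1: 1; order 2: 3; order 3: 4.
Total: 8.

8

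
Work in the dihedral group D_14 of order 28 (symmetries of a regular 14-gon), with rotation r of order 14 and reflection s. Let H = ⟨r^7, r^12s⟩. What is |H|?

4

|⟨r^7⟩| = 2 and |⟨r^12s⟩| = 2, so |H| is a multiple of lcm(2, 2) = 2 and divides |G| = 28.
Closing under the operation: H = {e, r^7, r^5s, r^12s}, so |H| = 4.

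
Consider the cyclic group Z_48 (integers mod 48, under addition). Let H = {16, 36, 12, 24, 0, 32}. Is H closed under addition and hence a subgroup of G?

Closure fails: 16 + 36 = 4 ∉ H. So H is not a subgroup.

No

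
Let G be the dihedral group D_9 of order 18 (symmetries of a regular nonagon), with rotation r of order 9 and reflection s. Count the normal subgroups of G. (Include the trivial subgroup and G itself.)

4

G has 16 subgroups. Checking conjugation-invariance by order — order 1: 1/1 normal; order 2: 0/9 normal; order 3: 1/1 normal; order 6: 0/3 normal; order 9: 1/1 normal; order 18: 1/1 normal.
Total normal subgroups: 4.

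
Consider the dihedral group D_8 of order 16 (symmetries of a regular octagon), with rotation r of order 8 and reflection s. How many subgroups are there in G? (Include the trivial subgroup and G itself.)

19

|G| = 16, so by Lagrange every subgroup order divides 16. Divisors: 1, 2, 4, 8, 16.
Subgroups by order — order 1: 1; order 2: 9; order 4: 5; order 8: 3; order 16: 1.
Total: 1 + 9 + 5 + 3 + 1 = 19.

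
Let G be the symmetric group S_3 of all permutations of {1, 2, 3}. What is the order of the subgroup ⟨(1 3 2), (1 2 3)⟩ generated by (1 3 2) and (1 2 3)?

|⟨(1 3 2)⟩| = 3 and |⟨(1 2 3)⟩| = 3, so |H| is a multiple of lcm(3, 3) = 3 and divides |G| = 6.
Closing under the operation: H = {e, (1 2 3), (1 3 2)}, so |H| = 3.

3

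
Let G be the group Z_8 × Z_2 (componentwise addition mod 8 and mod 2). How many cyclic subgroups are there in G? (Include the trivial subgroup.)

8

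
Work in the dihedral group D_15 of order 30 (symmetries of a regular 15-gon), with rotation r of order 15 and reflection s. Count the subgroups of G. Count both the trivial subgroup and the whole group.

28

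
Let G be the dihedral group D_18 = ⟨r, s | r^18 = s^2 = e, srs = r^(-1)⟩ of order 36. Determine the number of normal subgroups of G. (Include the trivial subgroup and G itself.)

9

G has 45 subgroups. Checking conjugation-invariance by order — order 1: 1/1 normal; order 2: 1/19 normal; order 3: 1/1 normal; order 4: 0/9 normal; order 6: 1/7 normal; order 9: 1/1 normal; order 12: 0/3 normal; order 18: 3/3 normal; order 36: 1/1 normal.
Total normal subgroups: 9.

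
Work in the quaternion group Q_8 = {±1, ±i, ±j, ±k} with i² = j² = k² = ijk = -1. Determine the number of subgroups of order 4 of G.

|G| = 8 and 4 | 8, so subgroups of order 4 are possible by Lagrange.
The subgroups of order 4 are: {1, -1, i, -i}; {1, -1, j, -j}; {1, -1, k, -k}.
So G has 3 subgroups of order 4.

3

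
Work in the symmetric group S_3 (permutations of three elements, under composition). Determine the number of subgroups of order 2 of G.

3

|G| = 6 and 2 | 6, so subgroups of order 2 are possible by Lagrange.
The subgroups of order 2 are: {e, (1 2)}; {e, (1 3)}; {e, (2 3)}.
So G has 3 subgroups of order 2.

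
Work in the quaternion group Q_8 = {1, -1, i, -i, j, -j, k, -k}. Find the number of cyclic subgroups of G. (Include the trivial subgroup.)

A cyclic subgroup of order d is generated by each of its φ(d) elements of order d, so the cyclic subgroups of order d number (#elements of order d)/φ(d).
Cyclic subgroups by order — order 1: 1; order 2: 1; order 4: 3.
Total: 5.

5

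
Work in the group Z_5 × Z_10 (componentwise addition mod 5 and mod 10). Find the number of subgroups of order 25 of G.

|G| = 50 and 25 | 50, so subgroups of order 25 are possible by Lagrange.
The subgroups of order 25 are: {(0,0), (0,2), (0,4), (0,6), (0,8), (1,0), (1,2), (1,4), (1,6), (1,8), (2,0), (2,2), (2,4), (2,6), (2,8), (3,0), (3,2), (3,4), (3,6), (3,8), (4,0), (4,2), (4,4), (4,6), (4,8)}.
So G has 1 subgroup of order 25.

1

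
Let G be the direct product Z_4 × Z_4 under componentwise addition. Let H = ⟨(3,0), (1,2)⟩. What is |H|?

|⟨(3,0)⟩| = 4 and |⟨(1,2)⟩| = 4, so |H| is a multiple of lcm(4, 4) = 4 and divides |G| = 16.
Closing under the operation: H = {(0,0), (0,2), (1,0), (1,2), (2,0), (2,2), (3,0), (3,2)}, so |H| = 8.

8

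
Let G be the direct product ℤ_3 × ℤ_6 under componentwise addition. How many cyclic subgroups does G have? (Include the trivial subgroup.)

A cyclic subgroup of order d is generated by each of its φ(d) elements of order d, so the cyclic subgroups of order d number (#elements of order d)/φ(d).
Cyclic subgroups by order — order 1: 1; order 2: 1; order 3: 4; order 6: 4.
Total: 10.

10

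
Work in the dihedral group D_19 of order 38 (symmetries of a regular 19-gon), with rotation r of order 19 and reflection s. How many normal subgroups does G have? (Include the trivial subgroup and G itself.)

3

G has 22 subgroups. Checking conjugation-invariance by order — order 1: 1/1 normal; order 2: 0/19 normal; order 19: 1/1 normal; order 38: 1/1 normal.
Total normal subgroups: 3.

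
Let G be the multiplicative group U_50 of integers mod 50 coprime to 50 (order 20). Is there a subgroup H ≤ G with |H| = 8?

No

8 does not divide |G| = 20, so by Lagrange no subgroup of order 8 exists.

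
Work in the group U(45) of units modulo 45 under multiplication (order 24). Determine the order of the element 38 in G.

Compute successive powers of 38 mod 45: 38, 4, 17, 16, 23, 19, 2, 31, …; 38^12 ≡ 1 (mod 45).
So |⟨38⟩| = 12.

12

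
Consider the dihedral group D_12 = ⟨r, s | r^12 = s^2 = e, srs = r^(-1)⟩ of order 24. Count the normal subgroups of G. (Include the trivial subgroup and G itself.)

9

G has 34 subgroups. Checking conjugation-invariance by order — order 1: 1/1 normal; order 2: 1/13 normal; order 3: 1/1 normal; order 4: 1/7 normal; order 6: 1/5 normal; order 8: 0/3 normal; order 12: 3/3 normal; order 24: 1/1 normal.
Total normal subgroups: 9.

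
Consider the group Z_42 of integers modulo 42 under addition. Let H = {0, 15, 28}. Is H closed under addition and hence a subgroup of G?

No

28 ∈ H but its inverse 14 ∉ H, so H is not a subgroup.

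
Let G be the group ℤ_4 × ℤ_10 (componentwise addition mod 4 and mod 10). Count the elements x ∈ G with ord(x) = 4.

An element (a,b) has order lcm(ord(a), ord(b)); count pairs with lcm equal to 4.
Enumerating gives 4 such elements.

4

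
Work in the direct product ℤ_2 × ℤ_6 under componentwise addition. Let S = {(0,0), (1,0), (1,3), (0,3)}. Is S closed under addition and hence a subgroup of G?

|S| = 4 divides |G| = 12, consistent with Lagrange.
S contains the identity, every element's inverse is in S, and S is closed under +: it is a subgroup.

Yes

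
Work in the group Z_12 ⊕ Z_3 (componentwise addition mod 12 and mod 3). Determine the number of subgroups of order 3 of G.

|G| = 36 and 3 | 36, so subgroups of order 3 are possible by Lagrange.
The subgroups of order 3 are: {(0,0), (0,1), (0,2)}; {(0,0), (4,0), (8,0)}; {(0,0), (4,1), (8,2)}; {(0,0), (4,2), (8,1)}.
So G has 4 subgroups of order 3.

4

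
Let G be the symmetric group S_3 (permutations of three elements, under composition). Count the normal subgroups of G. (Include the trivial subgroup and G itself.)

G has 6 subgroups. Checking conjugation-invariance by order — order 1: 1/1 normal; order 2: 0/3 normal; order 3: 1/1 normal; order 6: 1/1 normal.
Total normal subgroups: 3.

3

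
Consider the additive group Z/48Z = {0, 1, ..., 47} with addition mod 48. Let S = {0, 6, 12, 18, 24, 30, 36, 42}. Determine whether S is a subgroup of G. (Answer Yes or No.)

Yes

|S| = 8 divides |G| = 48, consistent with Lagrange.
S contains the identity, every element's inverse is in S, and S is closed under +: it is a subgroup.
In fact S = ⟨6⟩.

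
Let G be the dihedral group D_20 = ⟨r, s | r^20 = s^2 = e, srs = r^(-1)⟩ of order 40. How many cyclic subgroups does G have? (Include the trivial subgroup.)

26

Each element a generates a cyclic subgroup ⟨a⟩; distinct elements may generate the same one (a cyclic group of order d has φ(d) generators).
Cyclic subgroups by order — order 1: 1; order 2: 21; order 4: 1; order 5: 1; order 10: 1; order 20: 1.
Total: 26.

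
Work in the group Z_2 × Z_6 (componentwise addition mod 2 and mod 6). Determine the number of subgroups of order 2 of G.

3

|G| = 12 and 2 | 12, so subgroups of order 2 are possible by Lagrange.
The subgroups of order 2 are: {(0,0), (0,3)}; {(0,0), (1,0)}; {(0,0), (1,3)}.
So G has 3 subgroups of order 2.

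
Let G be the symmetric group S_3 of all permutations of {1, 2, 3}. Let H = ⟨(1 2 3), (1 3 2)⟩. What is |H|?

|⟨(1 2 3)⟩| = 3 and |⟨(1 3 2)⟩| = 3, so |H| is a multiple of lcm(3, 3) = 3 and divides |G| = 6.
Closing under the operation: H = {e, (1 2 3), (1 3 2)}, so |H| = 3.

3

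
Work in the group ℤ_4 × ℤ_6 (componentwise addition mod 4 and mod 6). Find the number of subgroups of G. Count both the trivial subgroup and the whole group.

|G| = 24, so by Lagrange every subgroup order divides 24. Divisors: 1, 2, 3, 4, 6, 8, 12, 24.
Subgroups by order — order 1: 1; order 2: 3; order 3: 1; order 4: 3; order 6: 3; order 8: 1; order 12: 3; order 24: 1.
Total: 1 + 3 + 1 + 3 + 3 + 1 + 3 + 1 = 16.

16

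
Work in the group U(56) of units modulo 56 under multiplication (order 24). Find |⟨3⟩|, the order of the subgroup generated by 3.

6

Compute successive powers of 3 mod 56: 3, 9, 27, 25, 19, 1; 3^6 ≡ 1 (mod 56).
So |⟨3⟩| = 6.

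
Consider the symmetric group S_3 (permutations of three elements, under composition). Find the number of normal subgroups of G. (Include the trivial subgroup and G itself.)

3

G has 6 subgroups. Checking conjugation-invariance by order — order 1: 1/1 normal; order 2: 0/3 normal; order 3: 1/1 normal; order 6: 1/1 normal.
Total normal subgroups: 3.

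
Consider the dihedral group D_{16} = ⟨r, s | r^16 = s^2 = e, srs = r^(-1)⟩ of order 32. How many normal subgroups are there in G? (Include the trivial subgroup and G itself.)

8

G has 36 subgroups. Checking conjugation-invariance by order — order 1: 1/1 normal; order 2: 1/17 normal; order 4: 1/9 normal; order 8: 1/5 normal; order 16: 3/3 normal; order 32: 1/1 normal.
Total normal subgroups: 8.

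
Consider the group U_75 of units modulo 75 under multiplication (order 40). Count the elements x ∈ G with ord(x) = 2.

3

The elements of order 2 are: 26, 49, 74.
That's 3.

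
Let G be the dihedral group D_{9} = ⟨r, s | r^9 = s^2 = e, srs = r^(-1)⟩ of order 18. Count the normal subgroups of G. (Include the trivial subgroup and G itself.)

G has 16 subgroups. Checking conjugation-invariance by order — order 1: 1/1 normal; order 2: 0/9 normal; order 3: 1/1 normal; order 6: 0/3 normal; order 9: 1/1 normal; order 18: 1/1 normal.
Total normal subgroups: 4.

4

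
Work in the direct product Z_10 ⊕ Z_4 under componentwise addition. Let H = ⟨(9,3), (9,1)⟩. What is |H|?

20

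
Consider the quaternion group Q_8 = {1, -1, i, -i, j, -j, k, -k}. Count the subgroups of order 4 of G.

3

|G| = 8 and 4 | 8, so subgroups of order 4 are possible by Lagrange.
The subgroups of order 4 are: {1, -1, i, -i}; {1, -1, j, -j}; {1, -1, k, -k}.
So G has 3 subgroups of order 4.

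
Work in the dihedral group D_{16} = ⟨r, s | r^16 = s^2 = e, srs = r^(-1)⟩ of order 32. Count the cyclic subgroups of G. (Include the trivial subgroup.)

A cyclic subgroup of order d is generated by each of its φ(d) elements of order d, so the cyclic subgroups of order d number (#elements of order d)/φ(d).
Cyclic subgroups by order — order 1: 1; order 2: 17; order 4: 1; order 8: 1; order 16: 1.
Total: 21.

21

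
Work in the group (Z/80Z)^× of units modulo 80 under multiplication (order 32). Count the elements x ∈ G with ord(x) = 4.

Enumerating element orders in G gives 24 elements of order 4.

24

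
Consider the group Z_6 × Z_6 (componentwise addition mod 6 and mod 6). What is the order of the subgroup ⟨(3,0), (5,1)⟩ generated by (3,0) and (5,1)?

|⟨(3,0)⟩| = 2 and |⟨(5,1)⟩| = 6, so |H| is a multiple of lcm(2, 6) = 6 and divides |G| = 36.
Closing under the operation: H = {(0,0), (0,3), (1,2), (1,5), (2,1), (2,4), (3,0), (3,3), (4,2), (4,5), (5,1), (5,4)}, so |H| = 12.

12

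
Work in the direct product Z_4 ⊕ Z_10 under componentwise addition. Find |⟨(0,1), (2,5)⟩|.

20

|⟨(0,1)⟩| = 10 and |⟨(2,5)⟩| = 2, so |H| is a multiple of lcm(10, 2) = 10 and divides |G| = 40.
Closing under the operation: H = {(0,0), (0,1), (0,2), (0,3), (0,4), (0,5), (0,6), (0,7), (0,8), (0,9), (2,0), (2,1), (2,2), (2,3), (2,4), (2,5), (2,6), (2,7), (2,8), (2,9)}, so |H| = 20.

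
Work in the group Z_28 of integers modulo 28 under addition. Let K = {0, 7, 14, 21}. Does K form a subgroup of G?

|K| = 4 divides |G| = 28, consistent with Lagrange.
K contains the identity, every element's inverse is in K, and K is closed under +: it is a subgroup.
In fact K = ⟨21⟩.

Yes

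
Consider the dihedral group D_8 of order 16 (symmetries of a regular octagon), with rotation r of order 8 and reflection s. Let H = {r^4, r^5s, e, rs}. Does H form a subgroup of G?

Yes

|H| = 4 divides |G| = 16, consistent with Lagrange.
H contains the identity, every element's inverse is in H, and H is closed under ·: it is a subgroup.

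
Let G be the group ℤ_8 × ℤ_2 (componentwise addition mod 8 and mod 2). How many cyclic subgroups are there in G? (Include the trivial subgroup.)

A cyclic subgroup of order d is generated by each of its φ(d) elements of order d, so the cyclic subgroups of order d number (#elements of order d)/φ(d).
Cyclic subgroups by order — order 1: 1; order 2: 3; order 4: 2; order 8: 2.
Total: 8.

8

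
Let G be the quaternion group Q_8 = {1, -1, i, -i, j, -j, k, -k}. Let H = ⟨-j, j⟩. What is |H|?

4

|⟨-j⟩| = 4 and |⟨j⟩| = 4, so |H| is a multiple of lcm(4, 4) = 4 and divides |G| = 8.
Closing under the operation: H = {1, -1, j, -j}, so |H| = 4.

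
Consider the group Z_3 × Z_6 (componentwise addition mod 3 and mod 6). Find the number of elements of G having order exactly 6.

8

An element (a,b) has order lcm(ord(a), ord(b)); count pairs with lcm equal to 6.
Enumerating gives 8 such elements.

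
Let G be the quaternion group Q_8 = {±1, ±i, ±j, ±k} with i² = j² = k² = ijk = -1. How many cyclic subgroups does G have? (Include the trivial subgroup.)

5

Group the elements of G by the cyclic subgroup they generate; each cyclic subgroup of order d accounts for φ(d) elements.
Cyclic subgroups by order — order 1: 1; order 2: 1; order 4: 3.
Total: 5.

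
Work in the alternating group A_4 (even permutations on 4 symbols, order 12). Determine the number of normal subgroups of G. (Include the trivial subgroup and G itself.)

G has 10 subgroups. Checking conjugation-invariance by order — order 1: 1/1 normal; order 2: 0/3 normal; order 3: 0/4 normal; order 4: 1/1 normal; order 12: 1/1 normal.
Total normal subgroups: 3.

3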